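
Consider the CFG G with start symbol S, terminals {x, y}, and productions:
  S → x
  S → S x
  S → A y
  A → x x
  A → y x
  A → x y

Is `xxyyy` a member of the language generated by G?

no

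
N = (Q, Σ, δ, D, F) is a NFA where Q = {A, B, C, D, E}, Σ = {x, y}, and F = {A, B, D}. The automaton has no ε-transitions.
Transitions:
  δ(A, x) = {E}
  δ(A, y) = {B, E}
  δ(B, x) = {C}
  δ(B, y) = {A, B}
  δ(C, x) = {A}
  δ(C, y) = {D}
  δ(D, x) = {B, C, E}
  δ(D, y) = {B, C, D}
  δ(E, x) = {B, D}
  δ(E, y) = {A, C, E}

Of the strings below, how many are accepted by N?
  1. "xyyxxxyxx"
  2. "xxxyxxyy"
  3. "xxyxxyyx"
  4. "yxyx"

"xyyxxxyxx": accepted
"xxxyxxyy": accepted
"xxyxxyyx": accepted
"yxyx": accepted

4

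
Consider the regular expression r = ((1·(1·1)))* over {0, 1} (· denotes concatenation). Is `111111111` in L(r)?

Split into 3 pieces 111 · 111 · 111; each matches (1·(1·1)).

yes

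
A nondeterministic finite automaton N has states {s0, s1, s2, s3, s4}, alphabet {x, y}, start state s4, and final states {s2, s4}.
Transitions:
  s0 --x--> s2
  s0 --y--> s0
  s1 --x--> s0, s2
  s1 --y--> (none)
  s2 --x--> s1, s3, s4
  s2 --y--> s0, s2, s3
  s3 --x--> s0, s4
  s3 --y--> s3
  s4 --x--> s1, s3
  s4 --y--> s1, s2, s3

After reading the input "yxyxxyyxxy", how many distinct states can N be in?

4

Start: {s4}
read y: {s1, s2, s3}
read x: {s0, s1, s2, s3, s4}
read y: {s0, s1, s2, s3}
read x: {s0, s1, s2, s3, s4}
read x: {s0, s1, s2, s3, s4}
read y: {s0, s1, s2, s3}
read y: {s0, s2, s3}
read x: {s0, s1, s2, s3, s4}
read x: {s0, s1, s2, s3, s4}
read y: {s0, s1, s2, s3}
Final reachable set {s0, s1, s2, s3} has 4 states.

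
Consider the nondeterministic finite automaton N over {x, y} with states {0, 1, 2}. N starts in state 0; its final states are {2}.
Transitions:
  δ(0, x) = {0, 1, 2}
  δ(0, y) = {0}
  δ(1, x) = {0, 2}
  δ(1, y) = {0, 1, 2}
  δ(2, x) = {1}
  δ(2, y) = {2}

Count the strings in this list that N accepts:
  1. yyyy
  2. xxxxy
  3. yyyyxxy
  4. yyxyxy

3

yyyy: rejected
xxxxy: accepted
yyyyxxy: accepted
yyxyxy: accepted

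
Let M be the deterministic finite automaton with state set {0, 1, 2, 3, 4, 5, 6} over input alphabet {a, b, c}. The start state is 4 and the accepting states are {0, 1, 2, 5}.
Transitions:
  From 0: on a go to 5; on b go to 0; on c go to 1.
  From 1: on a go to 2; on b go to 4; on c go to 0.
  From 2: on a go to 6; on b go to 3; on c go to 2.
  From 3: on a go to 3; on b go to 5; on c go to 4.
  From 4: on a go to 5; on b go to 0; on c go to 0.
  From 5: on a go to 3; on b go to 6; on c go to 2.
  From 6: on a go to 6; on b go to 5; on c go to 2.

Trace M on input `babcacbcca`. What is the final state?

5

4 --b--> 0
0 --a--> 5
5 --b--> 6
6 --c--> 2
2 --a--> 6
6 --c--> 2
2 --b--> 3
3 --c--> 4
4 --c--> 0
0 --a--> 5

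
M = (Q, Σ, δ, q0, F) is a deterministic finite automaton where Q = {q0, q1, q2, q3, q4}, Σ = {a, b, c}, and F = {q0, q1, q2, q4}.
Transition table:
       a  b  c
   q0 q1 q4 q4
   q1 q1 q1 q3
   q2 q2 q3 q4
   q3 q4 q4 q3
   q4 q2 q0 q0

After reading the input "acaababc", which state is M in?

q4

q0 --a--> q1
q1 --c--> q3
q3 --a--> q4
q4 --a--> q2
q2 --b--> q3
q3 --a--> q4
q4 --b--> q0
q0 --c--> q4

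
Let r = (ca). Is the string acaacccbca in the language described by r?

No split of acaacccbca into u·v has c matching u and a matching v.

no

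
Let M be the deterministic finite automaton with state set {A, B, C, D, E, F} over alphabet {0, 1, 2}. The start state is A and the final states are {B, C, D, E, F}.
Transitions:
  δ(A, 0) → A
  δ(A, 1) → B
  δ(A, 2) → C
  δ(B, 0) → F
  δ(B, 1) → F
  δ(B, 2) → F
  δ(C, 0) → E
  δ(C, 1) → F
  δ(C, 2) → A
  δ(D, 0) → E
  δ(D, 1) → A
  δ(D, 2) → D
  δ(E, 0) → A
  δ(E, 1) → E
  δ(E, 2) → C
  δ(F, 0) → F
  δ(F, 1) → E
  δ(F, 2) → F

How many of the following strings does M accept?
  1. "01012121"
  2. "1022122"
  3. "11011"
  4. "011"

"01012121": accepted
"1022122": rejected
"11011": accepted
"011": accepted

3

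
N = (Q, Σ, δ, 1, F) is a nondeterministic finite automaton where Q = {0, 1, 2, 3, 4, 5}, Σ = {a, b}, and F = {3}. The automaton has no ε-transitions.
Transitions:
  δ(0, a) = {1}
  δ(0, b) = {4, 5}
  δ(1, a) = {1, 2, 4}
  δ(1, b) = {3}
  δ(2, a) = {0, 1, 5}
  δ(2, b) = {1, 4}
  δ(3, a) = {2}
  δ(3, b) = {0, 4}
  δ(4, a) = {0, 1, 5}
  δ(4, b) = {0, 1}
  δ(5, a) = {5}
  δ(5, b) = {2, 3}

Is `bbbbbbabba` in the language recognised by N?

Start: {1}
read b: {3}
read b: {0, 4}
read b: {0, 1, 4, 5}
read b: {0, 1, 2, 3, 4, 5}
read b: {0, 1, 2, 3, 4, 5}
read b: {0, 1, 2, 3, 4, 5}
read a: {0, 1, 2, 4, 5}
read b: {0, 1, 2, 3, 4, 5}
read b: {0, 1, 2, 3, 4, 5}
read a: {0, 1, 2, 4, 5}
Reachable ∩ accepting = {} — empty.

rejected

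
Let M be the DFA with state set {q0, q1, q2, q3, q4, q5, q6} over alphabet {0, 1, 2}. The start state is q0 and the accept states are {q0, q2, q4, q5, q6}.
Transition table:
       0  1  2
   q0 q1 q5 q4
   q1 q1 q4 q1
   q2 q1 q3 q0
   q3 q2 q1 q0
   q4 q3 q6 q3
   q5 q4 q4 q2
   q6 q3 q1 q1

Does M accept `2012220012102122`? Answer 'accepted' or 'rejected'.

q0 --2--> q4
q4 --0--> q3
q3 --1--> q1
q1 --2--> q1
q1 --2--> q1
q1 --2--> q1
q1 --0--> q1
q1 --0--> q1
q1 --1--> q4
q4 --2--> q3
q3 --1--> q1
q1 --0--> q1
q1 --2--> q1
q1 --1--> q4
q4 --2--> q3
q3 --2--> q0
End in state q0, which is an accepting state.

accepted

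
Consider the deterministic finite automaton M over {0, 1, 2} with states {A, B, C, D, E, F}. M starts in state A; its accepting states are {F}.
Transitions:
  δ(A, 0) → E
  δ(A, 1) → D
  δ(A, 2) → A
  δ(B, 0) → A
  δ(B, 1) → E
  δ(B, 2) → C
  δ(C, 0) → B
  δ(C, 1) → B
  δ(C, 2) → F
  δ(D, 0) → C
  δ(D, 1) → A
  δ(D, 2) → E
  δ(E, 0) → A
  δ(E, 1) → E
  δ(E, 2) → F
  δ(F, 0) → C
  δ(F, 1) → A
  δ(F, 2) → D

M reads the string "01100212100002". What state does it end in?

A --0--> E
E --1--> E
E --1--> E
E --0--> A
A --0--> E
E --2--> F
F --1--> A
A --2--> A
A --1--> D
D --0--> C
C --0--> B
B --0--> A
A --0--> E
E --2--> F

F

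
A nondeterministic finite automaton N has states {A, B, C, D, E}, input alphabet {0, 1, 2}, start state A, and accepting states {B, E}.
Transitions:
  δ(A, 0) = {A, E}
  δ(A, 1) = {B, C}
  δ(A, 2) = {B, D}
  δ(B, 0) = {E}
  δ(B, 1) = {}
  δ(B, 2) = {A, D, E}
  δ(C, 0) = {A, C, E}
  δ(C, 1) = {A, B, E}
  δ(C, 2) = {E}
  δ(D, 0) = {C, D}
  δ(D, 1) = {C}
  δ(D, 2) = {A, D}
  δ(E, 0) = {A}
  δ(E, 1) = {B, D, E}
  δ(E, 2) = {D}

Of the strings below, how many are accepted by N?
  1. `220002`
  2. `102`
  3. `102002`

`220002`: accepted
`102`: accepted
`102002`: accepted

3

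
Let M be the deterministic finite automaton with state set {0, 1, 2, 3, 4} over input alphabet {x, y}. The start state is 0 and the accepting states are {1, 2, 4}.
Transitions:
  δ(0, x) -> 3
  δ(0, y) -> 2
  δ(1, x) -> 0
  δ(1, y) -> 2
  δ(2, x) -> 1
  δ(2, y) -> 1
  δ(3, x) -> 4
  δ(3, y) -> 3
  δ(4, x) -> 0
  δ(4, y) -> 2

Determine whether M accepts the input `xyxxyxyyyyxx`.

0 --x--> 3
3 --y--> 3
3 --x--> 4
4 --x--> 0
0 --y--> 2
2 --x--> 1
1 --y--> 2
2 --y--> 1
1 --y--> 2
2 --y--> 1
1 --x--> 0
0 --x--> 3
End in state 3, which is not an accepting state.

rejected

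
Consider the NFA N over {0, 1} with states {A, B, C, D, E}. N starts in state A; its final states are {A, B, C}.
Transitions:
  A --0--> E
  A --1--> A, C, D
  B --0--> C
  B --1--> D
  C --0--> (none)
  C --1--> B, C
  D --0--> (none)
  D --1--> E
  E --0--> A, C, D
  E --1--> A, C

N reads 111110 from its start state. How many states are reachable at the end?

Start: {A}
read 1: {A, C, D}
read 1: {A, B, C, D, E}
read 1: {A, B, C, D, E}
read 1: {A, B, C, D, E}
read 1: {A, B, C, D, E}
read 0: {A, C, D, E}
Final reachable set {A, C, D, E} has 4 states.

4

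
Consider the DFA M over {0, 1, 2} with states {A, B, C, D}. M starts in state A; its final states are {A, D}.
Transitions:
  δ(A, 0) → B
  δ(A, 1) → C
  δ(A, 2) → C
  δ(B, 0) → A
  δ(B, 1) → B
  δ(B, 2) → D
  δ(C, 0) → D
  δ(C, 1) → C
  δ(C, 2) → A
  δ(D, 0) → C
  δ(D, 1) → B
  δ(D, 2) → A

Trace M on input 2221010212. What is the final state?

A --2--> C
C --2--> A
A --2--> C
C --1--> C
C --0--> D
D --1--> B
B --0--> A
A --2--> C
C --1--> C
C --2--> A

A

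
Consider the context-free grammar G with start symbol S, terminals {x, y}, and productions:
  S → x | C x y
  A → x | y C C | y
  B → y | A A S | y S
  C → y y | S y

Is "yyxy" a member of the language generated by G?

yes

S ⇒ Cxy ⇒ yyxy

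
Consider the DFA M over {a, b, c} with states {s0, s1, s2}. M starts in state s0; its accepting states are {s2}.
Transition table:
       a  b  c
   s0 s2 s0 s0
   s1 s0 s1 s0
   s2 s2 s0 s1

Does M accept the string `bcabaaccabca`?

s0 --b--> s0
s0 --c--> s0
s0 --a--> s2
s2 --b--> s0
s0 --a--> s2
s2 --a--> s2
s2 --c--> s1
s1 --c--> s0
s0 --a--> s2
s2 --b--> s0
s0 --c--> s0
s0 --a--> s2
End in state s2, which is an accepting state.

accepted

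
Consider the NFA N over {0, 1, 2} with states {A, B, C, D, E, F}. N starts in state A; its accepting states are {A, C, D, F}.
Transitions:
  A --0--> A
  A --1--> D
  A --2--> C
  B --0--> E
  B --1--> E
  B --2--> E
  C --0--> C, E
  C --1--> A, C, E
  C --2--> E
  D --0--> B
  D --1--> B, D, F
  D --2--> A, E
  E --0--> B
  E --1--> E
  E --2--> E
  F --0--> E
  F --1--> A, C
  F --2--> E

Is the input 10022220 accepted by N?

Start: {A}
read 1: {D}
read 0: {B}
read 0: {E}
read 2: {E}
read 2: {E}
read 2: {E}
read 2: {E}
read 0: {B}
Reachable ∩ accepting = {} — empty.

rejected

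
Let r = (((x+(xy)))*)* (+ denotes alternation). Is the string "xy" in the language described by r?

yes

Split into 1 piece xy; each matches ((x+(xy)))*.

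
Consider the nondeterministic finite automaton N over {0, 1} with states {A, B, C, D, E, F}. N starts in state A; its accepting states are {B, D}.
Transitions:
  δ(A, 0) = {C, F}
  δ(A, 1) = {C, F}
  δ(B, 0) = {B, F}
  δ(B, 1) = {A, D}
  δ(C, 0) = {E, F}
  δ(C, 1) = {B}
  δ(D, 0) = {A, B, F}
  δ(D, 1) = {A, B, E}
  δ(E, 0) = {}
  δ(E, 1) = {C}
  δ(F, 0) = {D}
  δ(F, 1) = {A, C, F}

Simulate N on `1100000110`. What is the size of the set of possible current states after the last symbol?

6

Start: {A}
read 1: {C, F}
read 1: {A, B, C, F}
read 0: {B, C, D, E, F}
read 0: {A, B, D, E, F}
read 0: {A, B, C, D, F}
read 0: {A, B, C, D, E, F}
read 0: {A, B, C, D, E, F}
read 1: {A, B, C, D, E, F}
read 1: {A, B, C, D, E, F}
read 0: {A, B, C, D, E, F}
Final reachable set {A, B, C, D, E, F} has 6 states.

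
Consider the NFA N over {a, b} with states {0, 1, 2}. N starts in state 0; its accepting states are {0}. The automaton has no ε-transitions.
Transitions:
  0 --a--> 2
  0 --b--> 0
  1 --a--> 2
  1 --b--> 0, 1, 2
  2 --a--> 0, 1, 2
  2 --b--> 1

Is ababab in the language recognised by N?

Start: {0}
read a: {2}
read b: {1}
read a: {2}
read b: {1}
read a: {2}
read b: {1}
Reachable ∩ accepting = {} — empty.

rejected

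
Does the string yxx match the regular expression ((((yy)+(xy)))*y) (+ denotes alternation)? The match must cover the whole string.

No split of yxx into u·v has (((yy)+(xy)))* matching u and y matching v.

no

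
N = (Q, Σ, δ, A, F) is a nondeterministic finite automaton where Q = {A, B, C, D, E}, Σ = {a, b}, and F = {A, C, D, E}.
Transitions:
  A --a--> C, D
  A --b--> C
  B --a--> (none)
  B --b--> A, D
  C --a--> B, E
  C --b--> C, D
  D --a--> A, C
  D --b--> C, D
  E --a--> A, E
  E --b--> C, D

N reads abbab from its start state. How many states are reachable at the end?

3

Start: {A}
read a: {C, D}
read b: {C, D}
read b: {C, D}
read a: {A, B, C, E}
read b: {A, C, D}
Final reachable set {A, C, D} has 3 states.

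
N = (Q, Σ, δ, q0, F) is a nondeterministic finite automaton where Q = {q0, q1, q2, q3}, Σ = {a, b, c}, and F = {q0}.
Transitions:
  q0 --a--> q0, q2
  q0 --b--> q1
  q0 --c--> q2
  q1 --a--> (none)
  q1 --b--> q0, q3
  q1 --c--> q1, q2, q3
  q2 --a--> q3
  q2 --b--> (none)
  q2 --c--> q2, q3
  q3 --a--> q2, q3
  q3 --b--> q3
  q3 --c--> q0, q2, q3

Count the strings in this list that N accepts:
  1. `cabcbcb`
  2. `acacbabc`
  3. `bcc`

3

`cabcbcb`: accepted
`acacbabc`: accepted
`bcc`: accepted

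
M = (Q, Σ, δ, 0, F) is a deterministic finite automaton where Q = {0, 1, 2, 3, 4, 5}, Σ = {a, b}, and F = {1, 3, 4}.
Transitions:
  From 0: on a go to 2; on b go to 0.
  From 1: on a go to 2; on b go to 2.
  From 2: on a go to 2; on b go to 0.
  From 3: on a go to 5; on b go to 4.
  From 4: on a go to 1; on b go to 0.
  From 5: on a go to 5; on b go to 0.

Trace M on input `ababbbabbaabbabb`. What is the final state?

0 --a--> 2
2 --b--> 0
0 --a--> 2
2 --b--> 0
0 --b--> 0
0 --b--> 0
0 --a--> 2
2 --b--> 0
0 --b--> 0
0 --a--> 2
2 --a--> 2
2 --b--> 0
0 --b--> 0
0 --a--> 2
2 --b--> 0
0 --b--> 0

0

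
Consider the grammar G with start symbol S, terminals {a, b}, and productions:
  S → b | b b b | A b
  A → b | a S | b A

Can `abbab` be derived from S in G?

no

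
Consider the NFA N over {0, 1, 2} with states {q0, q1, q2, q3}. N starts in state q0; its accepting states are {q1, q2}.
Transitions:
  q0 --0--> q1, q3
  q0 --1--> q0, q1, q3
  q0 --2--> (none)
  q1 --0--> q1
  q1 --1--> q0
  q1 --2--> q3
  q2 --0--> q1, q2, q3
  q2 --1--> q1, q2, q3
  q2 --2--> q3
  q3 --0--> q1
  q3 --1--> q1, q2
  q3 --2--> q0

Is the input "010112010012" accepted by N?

Start: {q0}
read 0: {q1, q3}
read 1: {q0, q1, q2}
read 0: {q1, q2, q3}
read 1: {q0, q1, q2, q3}
read 1: {q0, q1, q2, q3}
read 2: {q0, q3}
read 0: {q1, q3}
read 1: {q0, q1, q2}
read 0: {q1, q2, q3}
read 0: {q1, q2, q3}
read 1: {q0, q1, q2, q3}
read 2: {q0, q3}
Reachable ∩ accepting = {} — empty.

rejected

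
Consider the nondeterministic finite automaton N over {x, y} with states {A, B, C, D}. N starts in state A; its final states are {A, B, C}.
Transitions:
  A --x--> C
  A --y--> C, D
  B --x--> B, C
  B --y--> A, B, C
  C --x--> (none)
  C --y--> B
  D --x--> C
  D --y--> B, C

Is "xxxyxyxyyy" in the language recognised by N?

rejected

Start: {A}
read x: {C}
read x: {}
The reachable set is empty and stays empty for the remaining 8 symbols.
Reachable ∩ accepting = {} — empty.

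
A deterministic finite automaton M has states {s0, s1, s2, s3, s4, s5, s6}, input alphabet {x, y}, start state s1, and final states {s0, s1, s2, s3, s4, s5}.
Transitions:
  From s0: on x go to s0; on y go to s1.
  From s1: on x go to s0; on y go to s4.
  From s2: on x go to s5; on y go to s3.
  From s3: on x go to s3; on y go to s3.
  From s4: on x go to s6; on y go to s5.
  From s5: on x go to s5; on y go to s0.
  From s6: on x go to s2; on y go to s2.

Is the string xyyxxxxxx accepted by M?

accepted

s1 --x--> s0
s0 --y--> s1
s1 --y--> s4
s4 --x--> s6
s6 --x--> s2
s2 --x--> s5
s5 --x--> s5
s5 --x--> s5
s5 --x--> s5
End in state s5, which is an accepting state.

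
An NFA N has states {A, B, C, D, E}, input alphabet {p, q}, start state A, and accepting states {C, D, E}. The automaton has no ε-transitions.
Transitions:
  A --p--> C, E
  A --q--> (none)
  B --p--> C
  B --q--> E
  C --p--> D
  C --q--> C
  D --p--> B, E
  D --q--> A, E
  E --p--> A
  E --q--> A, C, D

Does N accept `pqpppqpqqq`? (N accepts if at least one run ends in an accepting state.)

Start: {A}
read p: {C, E}
read q: {A, C, D}
read p: {B, C, D, E}
read p: {A, B, C, D, E}
read p: {A, B, C, D, E}
read q: {A, C, D, E}
read p: {A, B, C, D, E}
read q: {A, C, D, E}
read q: {A, C, D, E}
read q: {A, C, D, E}
Reachable ∩ accepting = {C, D, E} — nonempty.

accepted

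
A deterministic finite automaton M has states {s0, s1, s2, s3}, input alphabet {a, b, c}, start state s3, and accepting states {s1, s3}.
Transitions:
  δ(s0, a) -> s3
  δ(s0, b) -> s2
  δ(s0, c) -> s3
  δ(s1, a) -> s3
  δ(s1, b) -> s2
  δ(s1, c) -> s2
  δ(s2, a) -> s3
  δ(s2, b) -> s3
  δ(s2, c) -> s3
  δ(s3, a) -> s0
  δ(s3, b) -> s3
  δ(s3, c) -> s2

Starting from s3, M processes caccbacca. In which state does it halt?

s3

s3 --c--> s2
s2 --a--> s3
s3 --c--> s2
s2 --c--> s3
s3 --b--> s3
s3 --a--> s0
s0 --c--> s3
s3 --c--> s2
s2 --a--> s3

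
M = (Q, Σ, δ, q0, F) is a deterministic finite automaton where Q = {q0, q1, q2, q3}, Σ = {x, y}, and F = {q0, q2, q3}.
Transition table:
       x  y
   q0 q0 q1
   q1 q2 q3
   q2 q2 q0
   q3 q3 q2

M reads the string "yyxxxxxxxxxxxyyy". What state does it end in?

q1

q0 --y--> q1
q1 --y--> q3
q3 --x--> q3
q3 --x--> q3
q3 --x--> q3
q3 --x--> q3
q3 --x--> q3
q3 --x--> q3
q3 --x--> q3
q3 --x--> q3
q3 --x--> q3
q3 --x--> q3
q3 --x--> q3
q3 --y--> q2
q2 --y--> q0
q0 --y--> q1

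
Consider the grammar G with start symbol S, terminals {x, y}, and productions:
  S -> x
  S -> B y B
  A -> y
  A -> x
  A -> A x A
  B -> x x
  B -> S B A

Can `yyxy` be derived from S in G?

no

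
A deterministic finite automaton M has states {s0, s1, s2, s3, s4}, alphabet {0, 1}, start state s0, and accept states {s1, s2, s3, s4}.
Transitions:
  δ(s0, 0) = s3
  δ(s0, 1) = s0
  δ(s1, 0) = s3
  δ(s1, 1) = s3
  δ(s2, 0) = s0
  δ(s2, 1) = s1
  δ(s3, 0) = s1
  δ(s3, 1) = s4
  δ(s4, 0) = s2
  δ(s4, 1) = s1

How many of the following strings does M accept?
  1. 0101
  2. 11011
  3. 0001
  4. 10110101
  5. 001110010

5

0101: accepted
11011: accepted
0001: accepted
10110101: accepted
001110010: accepted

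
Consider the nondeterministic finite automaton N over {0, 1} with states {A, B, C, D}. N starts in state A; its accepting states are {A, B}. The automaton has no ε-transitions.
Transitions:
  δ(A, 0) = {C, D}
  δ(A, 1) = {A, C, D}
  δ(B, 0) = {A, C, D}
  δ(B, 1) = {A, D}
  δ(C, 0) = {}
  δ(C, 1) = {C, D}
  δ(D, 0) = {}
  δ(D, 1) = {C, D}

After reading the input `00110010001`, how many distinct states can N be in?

0

Start: {A}
read 0: {C, D}
read 0: {}
The reachable set is empty and stays empty for the remaining 9 symbols.
Final reachable set {} has 0 states.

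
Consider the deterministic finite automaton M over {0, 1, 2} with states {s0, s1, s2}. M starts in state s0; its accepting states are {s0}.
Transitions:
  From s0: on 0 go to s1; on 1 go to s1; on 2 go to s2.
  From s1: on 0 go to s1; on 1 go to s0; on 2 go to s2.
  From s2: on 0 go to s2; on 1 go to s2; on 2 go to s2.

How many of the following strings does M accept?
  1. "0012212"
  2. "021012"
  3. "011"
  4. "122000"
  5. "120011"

"0012212": rejected
"021012": rejected
"011": rejected
"122000": rejected
"120011": rejected

0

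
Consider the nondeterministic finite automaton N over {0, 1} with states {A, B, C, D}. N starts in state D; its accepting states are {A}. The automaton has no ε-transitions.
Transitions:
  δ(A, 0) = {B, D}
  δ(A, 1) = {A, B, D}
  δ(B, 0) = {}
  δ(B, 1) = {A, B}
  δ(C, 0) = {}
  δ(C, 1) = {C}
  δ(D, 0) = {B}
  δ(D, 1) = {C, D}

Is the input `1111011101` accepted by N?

accepted

Start: {D}
read 1: {C, D}
read 1: {C, D}
read 1: {C, D}
read 1: {C, D}
read 0: {B}
read 1: {A, B}
read 1: {A, B, D}
read 1: {A, B, C, D}
read 0: {B, D}
read 1: {A, B, C, D}
Reachable ∩ accepting = {A} — nonempty.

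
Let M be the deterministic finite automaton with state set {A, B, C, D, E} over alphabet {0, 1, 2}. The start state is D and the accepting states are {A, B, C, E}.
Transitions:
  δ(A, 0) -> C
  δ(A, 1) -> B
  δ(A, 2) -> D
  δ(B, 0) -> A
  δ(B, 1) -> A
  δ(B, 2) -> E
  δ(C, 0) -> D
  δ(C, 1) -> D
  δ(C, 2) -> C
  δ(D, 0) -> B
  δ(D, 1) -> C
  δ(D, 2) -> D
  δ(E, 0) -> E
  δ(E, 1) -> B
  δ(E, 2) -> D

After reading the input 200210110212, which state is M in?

E

D --2--> D
D --0--> B
B --0--> A
A --2--> D
D --1--> C
C --0--> D
D --1--> C
C --1--> D
D --0--> B
B --2--> E
E --1--> B
B --2--> E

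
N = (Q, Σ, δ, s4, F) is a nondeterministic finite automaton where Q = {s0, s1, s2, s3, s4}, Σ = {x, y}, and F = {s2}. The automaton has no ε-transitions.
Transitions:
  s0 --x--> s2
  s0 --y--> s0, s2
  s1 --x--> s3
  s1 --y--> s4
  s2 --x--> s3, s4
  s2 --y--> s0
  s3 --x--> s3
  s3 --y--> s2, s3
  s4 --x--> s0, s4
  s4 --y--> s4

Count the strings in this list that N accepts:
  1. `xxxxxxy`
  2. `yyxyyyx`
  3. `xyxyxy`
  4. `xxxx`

4

`xxxxxxy`: accepted
`yyxyyyx`: accepted
`xyxyxy`: accepted
`xxxx`: accepted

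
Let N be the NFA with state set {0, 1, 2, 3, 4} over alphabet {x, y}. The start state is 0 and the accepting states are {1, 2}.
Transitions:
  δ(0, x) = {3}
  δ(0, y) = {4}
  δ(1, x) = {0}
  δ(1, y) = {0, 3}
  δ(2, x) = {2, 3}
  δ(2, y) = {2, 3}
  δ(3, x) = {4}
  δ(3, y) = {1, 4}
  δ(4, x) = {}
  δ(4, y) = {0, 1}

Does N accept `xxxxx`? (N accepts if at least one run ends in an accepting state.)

Start: {0}
read x: {3}
read x: {4}
read x: {}
The reachable set is empty and stays empty for the remaining 2 symbols.
Reachable ∩ accepting = {} — empty.

rejected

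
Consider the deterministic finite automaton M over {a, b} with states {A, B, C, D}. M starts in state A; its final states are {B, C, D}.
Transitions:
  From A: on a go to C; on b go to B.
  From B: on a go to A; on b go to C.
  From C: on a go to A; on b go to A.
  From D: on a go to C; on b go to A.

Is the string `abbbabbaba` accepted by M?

rejected

A --a--> C
C --b--> A
A --b--> B
B --b--> C
C --a--> A
A --b--> B
B --b--> C
C --a--> A
A --b--> B
B --a--> A
End in state A, which is not an accepting state.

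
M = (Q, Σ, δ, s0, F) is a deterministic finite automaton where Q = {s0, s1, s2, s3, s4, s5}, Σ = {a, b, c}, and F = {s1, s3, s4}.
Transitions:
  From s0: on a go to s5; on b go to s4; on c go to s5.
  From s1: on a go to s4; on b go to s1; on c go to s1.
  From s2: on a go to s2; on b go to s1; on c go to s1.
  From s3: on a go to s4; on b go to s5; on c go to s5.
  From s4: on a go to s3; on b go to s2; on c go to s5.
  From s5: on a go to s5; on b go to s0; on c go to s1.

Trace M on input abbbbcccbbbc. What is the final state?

s0 --a--> s5
s5 --b--> s0
s0 --b--> s4
s4 --b--> s2
s2 --b--> s1
s1 --c--> s1
s1 --c--> s1
s1 --c--> s1
s1 --b--> s1
s1 --b--> s1
s1 --b--> s1
s1 --c--> s1

s1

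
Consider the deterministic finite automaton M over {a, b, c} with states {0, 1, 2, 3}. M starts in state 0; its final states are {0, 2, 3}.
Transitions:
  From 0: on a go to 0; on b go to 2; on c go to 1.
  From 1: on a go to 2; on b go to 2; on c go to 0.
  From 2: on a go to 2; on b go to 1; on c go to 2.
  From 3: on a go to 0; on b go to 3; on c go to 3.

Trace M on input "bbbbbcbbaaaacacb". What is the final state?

0 --b--> 2
2 --b--> 1
1 --b--> 2
2 --b--> 1
1 --b--> 2
2 --c--> 2
2 --b--> 1
1 --b--> 2
2 --a--> 2
2 --a--> 2
2 --a--> 2
2 --a--> 2
2 --c--> 2
2 --a--> 2
2 --c--> 2
2 --b--> 1

1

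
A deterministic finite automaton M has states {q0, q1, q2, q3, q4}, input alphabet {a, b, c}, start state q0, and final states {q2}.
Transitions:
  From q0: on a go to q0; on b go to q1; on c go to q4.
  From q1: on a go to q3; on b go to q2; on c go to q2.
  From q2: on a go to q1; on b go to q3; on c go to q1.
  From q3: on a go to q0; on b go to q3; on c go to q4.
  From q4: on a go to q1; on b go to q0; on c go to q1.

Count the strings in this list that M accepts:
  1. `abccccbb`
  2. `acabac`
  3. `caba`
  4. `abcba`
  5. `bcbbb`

`abccccbb`: rejected
`acabac`: accepted
`caba`: rejected
`abcba`: rejected
`bcbbb`: rejected

1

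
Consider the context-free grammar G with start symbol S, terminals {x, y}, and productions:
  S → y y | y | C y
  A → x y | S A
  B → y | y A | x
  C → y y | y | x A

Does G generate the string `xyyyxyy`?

S ⇒ Cy ⇒ xAy ⇒ xSAy ⇒ xyAy ⇒ xySAy ⇒ xyCyAy ⇒ xyyyAy ⇒ xyyyxyy

yes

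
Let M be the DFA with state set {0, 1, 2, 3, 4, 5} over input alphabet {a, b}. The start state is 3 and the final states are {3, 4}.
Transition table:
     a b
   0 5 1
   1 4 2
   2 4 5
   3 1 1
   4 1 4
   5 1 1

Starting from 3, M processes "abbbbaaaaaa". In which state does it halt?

1

3 --a--> 1
1 --b--> 2
2 --b--> 5
5 --b--> 1
1 --b--> 2
2 --a--> 4
4 --a--> 1
1 --a--> 4
4 --a--> 1
1 --a--> 4
4 --a--> 1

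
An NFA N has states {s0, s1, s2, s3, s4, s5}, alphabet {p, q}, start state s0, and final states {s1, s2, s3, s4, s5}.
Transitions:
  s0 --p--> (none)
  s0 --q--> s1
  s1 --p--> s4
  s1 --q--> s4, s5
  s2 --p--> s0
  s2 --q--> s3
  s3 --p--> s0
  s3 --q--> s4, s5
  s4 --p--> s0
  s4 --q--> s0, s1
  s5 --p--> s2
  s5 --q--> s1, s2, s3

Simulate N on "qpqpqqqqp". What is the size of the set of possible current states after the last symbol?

3

Start: {s0}
read q: {s1}
read p: {s4}
read q: {s0, s1}
read p: {s4}
read q: {s0, s1}
read q: {s1, s4, s5}
read q: {s0, s1, s2, s3, s4, s5}
read q: {s0, s1, s2, s3, s4, s5}
read p: {s0, s2, s4}
Final reachable set {s0, s2, s4} has 3 states.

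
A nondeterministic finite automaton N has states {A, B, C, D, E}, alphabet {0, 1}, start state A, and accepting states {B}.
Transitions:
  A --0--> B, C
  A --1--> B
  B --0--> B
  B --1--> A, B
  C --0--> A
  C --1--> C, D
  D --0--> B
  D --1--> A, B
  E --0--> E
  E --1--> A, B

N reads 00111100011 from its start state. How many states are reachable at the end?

Start: {A}
read 0: {B, C}
read 0: {A, B}
read 1: {A, B}
read 1: {A, B}
read 1: {A, B}
read 1: {A, B}
read 0: {B, C}
read 0: {A, B}
read 0: {B, C}
read 1: {A, B, C, D}
read 1: {A, B, C, D}
Final reachable set {A, B, C, D} has 4 states.

4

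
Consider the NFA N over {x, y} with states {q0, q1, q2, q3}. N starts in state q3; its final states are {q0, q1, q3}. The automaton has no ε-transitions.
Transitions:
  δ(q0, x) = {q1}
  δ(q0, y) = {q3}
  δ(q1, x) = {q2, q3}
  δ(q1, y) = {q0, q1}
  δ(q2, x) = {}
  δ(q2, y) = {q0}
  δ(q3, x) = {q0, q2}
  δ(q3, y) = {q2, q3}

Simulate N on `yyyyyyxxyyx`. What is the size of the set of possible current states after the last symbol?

4

Start: {q3}
read y: {q2, q3}
read y: {q0, q2, q3}
read y: {q0, q2, q3}
read y: {q0, q2, q3}
read y: {q0, q2, q3}
read y: {q0, q2, q3}
read x: {q0, q1, q2}
read x: {q1, q2, q3}
read y: {q0, q1, q2, q3}
read y: {q0, q1, q2, q3}
read x: {q0, q1, q2, q3}
Final reachable set {q0, q1, q2, q3} has 4 states.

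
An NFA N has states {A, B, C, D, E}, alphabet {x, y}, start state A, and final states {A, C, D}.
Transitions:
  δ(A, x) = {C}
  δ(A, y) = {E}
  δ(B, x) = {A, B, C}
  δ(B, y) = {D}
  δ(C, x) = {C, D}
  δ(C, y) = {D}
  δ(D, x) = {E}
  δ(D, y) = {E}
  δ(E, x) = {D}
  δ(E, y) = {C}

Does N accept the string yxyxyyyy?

rejected

Start: {A}
read y: {E}
read x: {D}
read y: {E}
read x: {D}
read y: {E}
read y: {C}
read y: {D}
read y: {E}
Reachable ∩ accepting = {} — empty.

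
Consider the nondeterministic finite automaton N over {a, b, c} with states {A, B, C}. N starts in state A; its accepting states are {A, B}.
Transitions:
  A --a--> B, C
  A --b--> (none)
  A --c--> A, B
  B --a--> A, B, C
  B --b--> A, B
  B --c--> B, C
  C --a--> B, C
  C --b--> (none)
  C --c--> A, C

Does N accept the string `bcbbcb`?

rejected

Start: {A}
read b: {}
The reachable set is empty and stays empty for the remaining 5 symbols.
Reachable ∩ accepting = {} — empty.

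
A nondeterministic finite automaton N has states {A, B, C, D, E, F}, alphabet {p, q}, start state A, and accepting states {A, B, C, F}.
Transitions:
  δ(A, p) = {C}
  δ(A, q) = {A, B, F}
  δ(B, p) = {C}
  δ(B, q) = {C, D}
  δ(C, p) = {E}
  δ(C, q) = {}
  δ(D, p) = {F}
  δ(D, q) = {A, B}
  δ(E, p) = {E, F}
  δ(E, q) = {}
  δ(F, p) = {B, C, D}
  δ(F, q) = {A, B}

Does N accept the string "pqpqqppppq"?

Start: {A}
read p: {C}
read q: {}
The reachable set is empty and stays empty for the remaining 8 symbols.
Reachable ∩ accepting = {} — empty.

rejected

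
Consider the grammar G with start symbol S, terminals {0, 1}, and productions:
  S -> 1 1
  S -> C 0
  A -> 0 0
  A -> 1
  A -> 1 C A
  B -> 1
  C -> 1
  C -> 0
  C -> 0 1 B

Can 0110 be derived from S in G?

yes

S ⇒ C0 ⇒ 01B0 ⇒ 0110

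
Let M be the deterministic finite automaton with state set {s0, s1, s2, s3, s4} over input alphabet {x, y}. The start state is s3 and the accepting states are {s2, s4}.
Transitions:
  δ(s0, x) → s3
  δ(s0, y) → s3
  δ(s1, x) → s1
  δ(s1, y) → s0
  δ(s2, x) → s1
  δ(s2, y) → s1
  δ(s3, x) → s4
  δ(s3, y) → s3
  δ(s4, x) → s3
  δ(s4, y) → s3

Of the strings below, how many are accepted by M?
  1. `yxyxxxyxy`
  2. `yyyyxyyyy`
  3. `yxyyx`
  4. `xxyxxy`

`yxyxxxyxy`: rejected
`yyyyxyyyy`: rejected
`yxyyx`: accepted
`xxyxxy`: rejected

1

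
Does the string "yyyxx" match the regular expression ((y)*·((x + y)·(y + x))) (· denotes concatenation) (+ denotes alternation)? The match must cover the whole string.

yes

Split as yyy·xx: (y)* matches yyy and ((x+y)·(y+x)) matches xx.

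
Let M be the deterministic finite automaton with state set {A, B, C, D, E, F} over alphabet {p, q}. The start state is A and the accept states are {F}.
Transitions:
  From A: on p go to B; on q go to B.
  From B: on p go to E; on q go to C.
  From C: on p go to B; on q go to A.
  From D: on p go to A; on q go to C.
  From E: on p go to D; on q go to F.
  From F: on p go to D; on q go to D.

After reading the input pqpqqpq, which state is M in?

C

A --p--> B
B --q--> C
C --p--> B
B --q--> C
C --q--> A
A --p--> B
B --q--> C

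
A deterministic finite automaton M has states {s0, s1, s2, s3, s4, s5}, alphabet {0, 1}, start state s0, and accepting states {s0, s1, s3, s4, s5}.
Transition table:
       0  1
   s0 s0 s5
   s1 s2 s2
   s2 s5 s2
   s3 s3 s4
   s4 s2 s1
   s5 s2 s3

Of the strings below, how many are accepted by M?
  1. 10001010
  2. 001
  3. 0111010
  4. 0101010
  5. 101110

5

10001010: accepted
001: accepted
0111010: accepted
0101010: accepted
101110: accepted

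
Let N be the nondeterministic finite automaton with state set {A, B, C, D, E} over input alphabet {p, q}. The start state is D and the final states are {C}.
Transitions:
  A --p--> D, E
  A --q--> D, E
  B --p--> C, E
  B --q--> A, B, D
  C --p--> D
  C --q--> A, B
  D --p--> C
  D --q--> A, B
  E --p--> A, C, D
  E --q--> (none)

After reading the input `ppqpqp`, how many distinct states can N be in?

3

Start: {D}
read p: {C}
read p: {D}
read q: {A, B}
read p: {C, D, E}
read q: {A, B}
read p: {C, D, E}
Final reachable set {C, D, E} has 3 states.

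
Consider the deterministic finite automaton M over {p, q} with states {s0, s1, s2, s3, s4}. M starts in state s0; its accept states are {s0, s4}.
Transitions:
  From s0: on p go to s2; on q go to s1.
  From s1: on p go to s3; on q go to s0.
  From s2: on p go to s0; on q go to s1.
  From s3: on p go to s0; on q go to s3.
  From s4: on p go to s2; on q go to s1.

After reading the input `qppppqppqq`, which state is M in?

s0 --q--> s1
s1 --p--> s3
s3 --p--> s0
s0 --p--> s2
s2 --p--> s0
s0 --q--> s1
s1 --p--> s3
s3 --p--> s0
s0 --q--> s1
s1 --q--> s0

s0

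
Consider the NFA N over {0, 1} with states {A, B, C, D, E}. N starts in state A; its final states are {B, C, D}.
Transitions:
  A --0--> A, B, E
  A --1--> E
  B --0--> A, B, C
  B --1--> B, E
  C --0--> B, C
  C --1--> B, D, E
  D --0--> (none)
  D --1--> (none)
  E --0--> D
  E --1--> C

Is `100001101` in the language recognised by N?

Start: {A}
read 1: {E}
read 0: {D}
read 0: {}
The reachable set is empty and stays empty for the remaining 6 symbols.
Reachable ∩ accepting = {} — empty.

rejected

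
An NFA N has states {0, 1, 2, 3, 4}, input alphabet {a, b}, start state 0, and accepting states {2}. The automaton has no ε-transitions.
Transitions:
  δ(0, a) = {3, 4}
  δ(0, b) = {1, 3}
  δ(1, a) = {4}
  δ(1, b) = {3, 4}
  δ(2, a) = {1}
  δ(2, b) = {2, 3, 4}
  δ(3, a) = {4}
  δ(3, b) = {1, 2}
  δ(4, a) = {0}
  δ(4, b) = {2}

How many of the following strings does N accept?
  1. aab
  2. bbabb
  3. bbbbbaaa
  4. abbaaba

aab: accepted
bbabb: accepted
bbbbbaaa: rejected
abbaaba: rejected

2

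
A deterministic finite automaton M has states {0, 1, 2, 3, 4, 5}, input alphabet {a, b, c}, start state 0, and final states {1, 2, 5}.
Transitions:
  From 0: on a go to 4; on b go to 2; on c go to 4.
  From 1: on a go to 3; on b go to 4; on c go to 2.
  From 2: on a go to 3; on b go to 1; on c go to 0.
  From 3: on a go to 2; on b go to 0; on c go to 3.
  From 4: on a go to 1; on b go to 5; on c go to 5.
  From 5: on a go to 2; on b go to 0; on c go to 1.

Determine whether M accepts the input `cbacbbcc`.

rejected

0 --c--> 4
4 --b--> 5
5 --a--> 2
2 --c--> 0
0 --b--> 2
2 --b--> 1
1 --c--> 2
2 --c--> 0
End in state 0, which is not an accepting state.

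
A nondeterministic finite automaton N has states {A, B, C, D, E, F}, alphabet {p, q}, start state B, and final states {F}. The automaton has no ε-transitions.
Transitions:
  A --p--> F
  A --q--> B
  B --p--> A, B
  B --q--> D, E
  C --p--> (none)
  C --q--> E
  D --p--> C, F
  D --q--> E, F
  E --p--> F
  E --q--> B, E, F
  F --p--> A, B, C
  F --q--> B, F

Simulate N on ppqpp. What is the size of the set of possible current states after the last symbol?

4

Start: {B}
read p: {A, B}
read p: {A, B, F}
read q: {B, D, E, F}
read p: {A, B, C, F}
read p: {A, B, C, F}
Final reachable set {A, B, C, F} has 4 states.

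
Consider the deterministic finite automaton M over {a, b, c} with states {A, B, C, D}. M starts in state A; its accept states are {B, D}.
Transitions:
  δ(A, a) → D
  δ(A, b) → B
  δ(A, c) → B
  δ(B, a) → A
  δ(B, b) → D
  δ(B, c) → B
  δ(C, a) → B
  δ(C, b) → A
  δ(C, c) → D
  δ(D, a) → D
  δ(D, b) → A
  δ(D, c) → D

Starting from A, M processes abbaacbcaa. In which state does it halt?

A --a--> D
D --b--> A
A --b--> B
B --a--> A
A --a--> D
D --c--> D
D --b--> A
A --c--> B
B --a--> A
A --a--> D

D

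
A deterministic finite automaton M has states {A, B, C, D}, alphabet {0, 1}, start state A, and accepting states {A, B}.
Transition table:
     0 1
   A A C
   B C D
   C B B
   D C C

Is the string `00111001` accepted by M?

A --0--> A
A --0--> A
A --1--> C
C --1--> B
B --1--> D
D --0--> C
C --0--> B
B --1--> D
End in state D, which is not an accepting state.

rejected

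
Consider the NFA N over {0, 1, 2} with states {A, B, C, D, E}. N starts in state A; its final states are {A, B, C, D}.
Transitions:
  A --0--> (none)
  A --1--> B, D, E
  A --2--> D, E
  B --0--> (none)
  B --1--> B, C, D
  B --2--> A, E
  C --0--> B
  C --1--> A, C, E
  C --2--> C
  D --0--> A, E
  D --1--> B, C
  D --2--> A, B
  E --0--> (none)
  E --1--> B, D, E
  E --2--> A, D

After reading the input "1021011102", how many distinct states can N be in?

Start: {A}
read 1: {B, D, E}
read 0: {A, E}
read 2: {A, D, E}
read 1: {B, C, D, E}
read 0: {A, B, E}
read 1: {B, C, D, E}
read 1: {A, B, C, D, E}
read 1: {A, B, C, D, E}
read 0: {A, B, E}
read 2: {A, D, E}
Final reachable set {A, D, E} has 3 states.

3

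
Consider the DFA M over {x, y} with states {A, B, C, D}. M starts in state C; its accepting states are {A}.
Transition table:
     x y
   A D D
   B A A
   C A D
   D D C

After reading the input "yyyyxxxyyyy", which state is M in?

C --y--> D
D --y--> C
C --y--> D
D --y--> C
C --x--> A
A --x--> D
D --x--> D
D --y--> C
C --y--> D
D --y--> C
C --y--> D

D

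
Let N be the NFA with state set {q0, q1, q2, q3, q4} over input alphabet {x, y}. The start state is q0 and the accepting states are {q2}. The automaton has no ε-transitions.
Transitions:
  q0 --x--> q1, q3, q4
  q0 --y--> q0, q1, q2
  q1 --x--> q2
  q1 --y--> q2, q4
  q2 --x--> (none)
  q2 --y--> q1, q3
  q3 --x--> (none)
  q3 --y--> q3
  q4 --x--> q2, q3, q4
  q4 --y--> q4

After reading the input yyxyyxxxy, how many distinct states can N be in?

Start: {q0}
read y: {q0, q1, q2}
read y: {q0, q1, q2, q3, q4}
read x: {q1, q2, q3, q4}
read y: {q1, q2, q3, q4}
read y: {q1, q2, q3, q4}
read x: {q2, q3, q4}
read x: {q2, q3, q4}
read x: {q2, q3, q4}
read y: {q1, q3, q4}
Final reachable set {q1, q3, q4} has 3 states.

3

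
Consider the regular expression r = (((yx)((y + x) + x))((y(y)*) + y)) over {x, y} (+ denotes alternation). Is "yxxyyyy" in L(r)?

yes

Split as yxx·yyyy: ((yx)((y+x)+x)) matches yxx and ((y(y)*)+y) matches yyyy.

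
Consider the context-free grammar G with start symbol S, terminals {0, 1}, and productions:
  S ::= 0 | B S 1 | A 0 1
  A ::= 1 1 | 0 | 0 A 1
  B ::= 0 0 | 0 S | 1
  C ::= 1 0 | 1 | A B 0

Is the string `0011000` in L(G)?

no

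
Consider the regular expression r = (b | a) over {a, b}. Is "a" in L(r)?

yes

The right alternative a matches a.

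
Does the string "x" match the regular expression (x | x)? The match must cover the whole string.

The left alternative x matches x.

yes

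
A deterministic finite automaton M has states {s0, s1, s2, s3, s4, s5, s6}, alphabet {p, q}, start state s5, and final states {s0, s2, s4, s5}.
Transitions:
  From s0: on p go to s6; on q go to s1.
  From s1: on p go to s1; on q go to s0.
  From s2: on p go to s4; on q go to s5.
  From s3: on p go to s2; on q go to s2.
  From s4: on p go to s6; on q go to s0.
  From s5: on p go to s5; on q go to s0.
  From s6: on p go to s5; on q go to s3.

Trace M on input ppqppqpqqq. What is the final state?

s5

s5 --p--> s5
s5 --p--> s5
s5 --q--> s0
s0 --p--> s6
s6 --p--> s5
s5 --q--> s0
s0 --p--> s6
s6 --q--> s3
s3 --q--> s2
s2 --q--> s5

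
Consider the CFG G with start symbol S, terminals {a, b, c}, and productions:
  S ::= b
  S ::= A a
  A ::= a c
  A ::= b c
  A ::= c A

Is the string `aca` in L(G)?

yes

S ⇒ Aa ⇒ aca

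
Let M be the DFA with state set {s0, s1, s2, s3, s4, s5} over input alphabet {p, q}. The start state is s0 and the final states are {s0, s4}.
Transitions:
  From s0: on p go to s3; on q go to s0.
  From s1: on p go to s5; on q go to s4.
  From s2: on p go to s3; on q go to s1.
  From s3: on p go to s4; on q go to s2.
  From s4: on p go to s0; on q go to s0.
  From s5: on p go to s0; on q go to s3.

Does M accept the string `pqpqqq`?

accepted

s0 --p--> s3
s3 --q--> s2
s2 --p--> s3
s3 --q--> s2
s2 --q--> s1
s1 --q--> s4
End in state s4, which is an accepting state.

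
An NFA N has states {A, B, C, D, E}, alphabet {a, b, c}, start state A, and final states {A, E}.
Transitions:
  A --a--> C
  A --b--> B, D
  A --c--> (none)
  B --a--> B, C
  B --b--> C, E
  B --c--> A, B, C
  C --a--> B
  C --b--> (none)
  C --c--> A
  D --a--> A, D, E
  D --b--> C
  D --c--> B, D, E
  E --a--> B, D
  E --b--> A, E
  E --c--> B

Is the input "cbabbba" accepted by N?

rejected

Start: {A}
read c: {}
The reachable set is empty and stays empty for the remaining 6 symbols.
Reachable ∩ accepting = {} — empty.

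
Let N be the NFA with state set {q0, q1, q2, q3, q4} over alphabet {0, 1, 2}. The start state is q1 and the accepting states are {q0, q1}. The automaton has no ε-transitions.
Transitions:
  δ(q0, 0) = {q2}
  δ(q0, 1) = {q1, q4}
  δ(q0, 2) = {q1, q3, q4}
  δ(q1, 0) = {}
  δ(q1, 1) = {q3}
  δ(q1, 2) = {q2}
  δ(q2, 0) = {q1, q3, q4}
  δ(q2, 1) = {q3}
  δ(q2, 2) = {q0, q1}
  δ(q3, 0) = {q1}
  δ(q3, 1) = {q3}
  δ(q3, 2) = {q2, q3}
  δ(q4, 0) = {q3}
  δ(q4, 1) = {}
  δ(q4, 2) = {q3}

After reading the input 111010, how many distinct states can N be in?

Start: {q1}
read 1: {q3}
read 1: {q3}
read 1: {q3}
read 0: {q1}
read 1: {q3}
read 0: {q1}
Final reachable set {q1} has 1 state.

1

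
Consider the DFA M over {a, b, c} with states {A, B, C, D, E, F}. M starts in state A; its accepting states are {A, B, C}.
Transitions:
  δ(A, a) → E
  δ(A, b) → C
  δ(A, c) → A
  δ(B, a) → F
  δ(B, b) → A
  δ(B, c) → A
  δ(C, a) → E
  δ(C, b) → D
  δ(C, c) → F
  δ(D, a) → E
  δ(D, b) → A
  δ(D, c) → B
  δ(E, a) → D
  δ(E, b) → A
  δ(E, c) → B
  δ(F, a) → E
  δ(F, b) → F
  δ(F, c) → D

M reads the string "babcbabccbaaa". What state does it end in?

E

A --b--> C
C --a--> E
E --b--> A
A --c--> A
A --b--> C
C --a--> E
E --b--> A
A --c--> A
A --c--> A
A --b--> C
C --a--> E
E --a--> D
D --a--> E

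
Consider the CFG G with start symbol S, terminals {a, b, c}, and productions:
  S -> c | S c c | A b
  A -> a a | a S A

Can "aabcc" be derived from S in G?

yes

S ⇒ Scc ⇒ Abcc ⇒ aabcc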